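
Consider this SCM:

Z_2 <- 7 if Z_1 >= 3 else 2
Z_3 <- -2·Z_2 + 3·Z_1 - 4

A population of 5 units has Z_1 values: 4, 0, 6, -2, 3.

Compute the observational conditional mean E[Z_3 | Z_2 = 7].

-5

Conditioning on Z_2=7 selects the 3 unit(s) with Z_1 ∈ {4, 6, 3}. Their Z_3 values: -6, 0, -9. Mean = -5.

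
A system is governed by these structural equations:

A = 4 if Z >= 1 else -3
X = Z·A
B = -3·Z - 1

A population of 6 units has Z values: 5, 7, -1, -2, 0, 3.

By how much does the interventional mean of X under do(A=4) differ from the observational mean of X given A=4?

The intervention sets A=4 in all 6 units regardless of Z. Recomputing X per unit gives 20, 28, -4, -8, 0, 12; average 8.
E[X|A=4] averages over only the 3 units with A=4 (Z = 5, 7, 3): X = 20, 28, 12, mean 20.
Difference = 8 − 20 = -12.

-12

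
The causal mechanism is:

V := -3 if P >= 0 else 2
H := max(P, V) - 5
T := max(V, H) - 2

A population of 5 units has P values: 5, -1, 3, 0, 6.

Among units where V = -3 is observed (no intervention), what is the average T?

-3

Conditioning on V=-3 selects the 4 unit(s) with P ∈ {5, 3, 0, 6}. Their T values: -2, -4, -5, -1. Mean = -3.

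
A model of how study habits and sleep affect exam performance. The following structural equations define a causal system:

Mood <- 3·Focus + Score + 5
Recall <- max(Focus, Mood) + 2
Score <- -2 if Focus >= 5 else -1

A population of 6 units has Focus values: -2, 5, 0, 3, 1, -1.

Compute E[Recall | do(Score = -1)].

9

do(Score=-1) breaks Score's dependence on Focus. With Score=-1 fixed, Recall across the units is 0, 21, 6, 15, 9, 3, mean 9.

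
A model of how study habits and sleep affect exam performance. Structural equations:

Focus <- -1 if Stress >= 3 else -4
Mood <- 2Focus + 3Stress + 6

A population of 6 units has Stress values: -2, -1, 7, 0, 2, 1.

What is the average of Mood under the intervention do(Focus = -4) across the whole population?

1.5

The intervention sets Focus=-4 in all 6 units regardless of Stress. Recomputing Mood per unit gives -8, -5, 19, -2, 4, 1; average 1.5.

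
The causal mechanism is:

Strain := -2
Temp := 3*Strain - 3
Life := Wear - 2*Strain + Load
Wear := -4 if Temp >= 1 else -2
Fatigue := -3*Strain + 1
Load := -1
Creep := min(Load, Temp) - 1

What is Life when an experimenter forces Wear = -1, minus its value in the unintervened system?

Under do(Wear=-1), the mechanism Wear := -4 if Temp >= 1 else -2 is discarded; Wear is fixed at -1.
Life = Wear - 2*Strain + Load  [with Wear=-1, Strain=-2, Load=-1]  = 2
Without intervention: Temp = 3*Strain - 3  [with Strain=-2]  = -9; Wear = -4 if Temp >= 1 else -2  [with Temp=-9]  = -2; Life = Wear - 2*Strain + Load  [with Wear=-2, Strain=-2, Load=-1]  = 1.
Change = 2 − 1 = 1.

1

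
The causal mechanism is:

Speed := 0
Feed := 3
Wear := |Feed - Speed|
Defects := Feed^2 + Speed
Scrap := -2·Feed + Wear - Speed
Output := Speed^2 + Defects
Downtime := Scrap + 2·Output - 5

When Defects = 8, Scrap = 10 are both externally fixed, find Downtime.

21

Under do(Defects = 8, Scrap = 10), each intervened variable's structural equation is replaced by its fixed value.
Output = Speed^2 + Defects  [with Speed=0, Defects=8]  = 8
Downtime = Scrap + 2·Output - 5  [with Scrap=10, Output=8]  = 21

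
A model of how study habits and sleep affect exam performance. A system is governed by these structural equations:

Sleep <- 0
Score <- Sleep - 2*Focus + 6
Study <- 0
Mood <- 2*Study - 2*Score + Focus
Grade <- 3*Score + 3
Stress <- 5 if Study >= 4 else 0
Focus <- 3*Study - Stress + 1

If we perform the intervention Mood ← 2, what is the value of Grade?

15

Intervening sets Mood = 2 and removes its equation (Mood <- 2*Study - 2*Score + Focus).
No directed path runs from Mood to Grade, so Grade keeps its natural value.
Stress = 5 if Study >= 4 else 0  [with Study=0]  = 0
Focus = 3*Study - Stress + 1  [with Study=0, Stress=0]  = 1
Score = Sleep - 2*Focus + 6  [with Sleep=0, Focus=1]  = 4
Grade = 3*Score + 3  [with Score=4]  = 15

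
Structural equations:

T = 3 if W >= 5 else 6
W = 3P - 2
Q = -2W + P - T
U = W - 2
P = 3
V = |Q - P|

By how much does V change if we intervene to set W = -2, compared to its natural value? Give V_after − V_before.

Under do(W=-2), the mechanism W = 3P - 2 is discarded; W is fixed at -2.
T = 3 if W >= 5 else 6  [with W=-2]  = 6
Q = -2W + P - T  [with W=-2, P=3, T=6]  = 1
V = |Q - P|  [with Q=1, P=3]  = 2
Without intervention: W = 3P - 2  [with P=3]  = 7; T = 3 if W >= 5 else 6  [with W=7]  = 3; Q = -2W + P - T  [with W=7, P=3, T=3]  = -14; V = |Q - P|  [with Q=-14, P=3]  = 17.
Change = 2 − 17 = -15.

-15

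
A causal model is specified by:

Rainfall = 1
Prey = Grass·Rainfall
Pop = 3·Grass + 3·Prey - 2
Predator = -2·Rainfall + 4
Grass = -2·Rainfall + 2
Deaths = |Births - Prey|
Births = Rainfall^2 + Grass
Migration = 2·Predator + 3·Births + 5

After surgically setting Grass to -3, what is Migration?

Under do(Grass=-3), the mechanism Grass = -2·Rainfall + 2 is discarded; Grass is fixed at -3.
Predator = -2·Rainfall + 4  [with Rainfall=1]  = 2
Births = Rainfall^2 + Grass  [with Rainfall=1, Grass=-3]  = -2
Migration = 2·Predator + 3·Births + 5  [with Predator=2, Births=-2]  = 3

3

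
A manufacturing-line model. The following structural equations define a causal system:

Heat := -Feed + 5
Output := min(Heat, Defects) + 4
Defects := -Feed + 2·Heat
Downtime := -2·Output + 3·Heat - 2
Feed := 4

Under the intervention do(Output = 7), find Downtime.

Intervening sets Output = 7 and removes its equation (Output := min(Heat, Defects) + 4).
Heat = -Feed + 5  [with Feed=4]  = 1
Downtime = -2·Output + 3·Heat - 2  [with Output=7, Heat=1]  = -13

-13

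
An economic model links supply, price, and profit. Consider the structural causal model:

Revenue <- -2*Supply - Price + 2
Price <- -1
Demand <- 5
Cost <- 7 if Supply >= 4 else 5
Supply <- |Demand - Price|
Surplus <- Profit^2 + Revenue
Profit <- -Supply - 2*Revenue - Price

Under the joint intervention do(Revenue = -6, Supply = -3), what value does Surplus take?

The joint intervention fixes Revenue = -6, Supply = -3, removing each variable's own equation.
Profit = -Supply - 2*Revenue - Price  [with Supply=-3, Revenue=-6, Price=-1]  = 16
Surplus = Profit^2 + Revenue  [with Profit=16, Revenue=-6]  = 250

250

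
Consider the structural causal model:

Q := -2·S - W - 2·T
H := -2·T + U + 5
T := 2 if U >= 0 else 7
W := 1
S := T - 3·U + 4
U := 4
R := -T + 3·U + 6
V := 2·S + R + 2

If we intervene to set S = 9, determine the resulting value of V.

36

Intervening sets S = 9 and removes its equation (S := T - 3·U + 4).
T = 2 if U >= 0 else 7  [with U=4]  = 2
R = -T + 3·U + 6  [with T=2, U=4]  = 16
V = 2·S + R + 2  [with S=9, R=16]  = 36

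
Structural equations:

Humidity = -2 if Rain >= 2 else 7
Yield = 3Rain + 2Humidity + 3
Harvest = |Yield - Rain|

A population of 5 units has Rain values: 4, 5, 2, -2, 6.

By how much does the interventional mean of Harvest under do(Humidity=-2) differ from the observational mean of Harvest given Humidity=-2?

Under do(Humidity=-2), Humidity's equation is replaced by Humidity=-2 for every unit. Per-unit Harvest: 7, 9, 3, 5, 11. Mean = 7.
E[Harvest|Humidity=-2] averages over only the 4 units with Humidity=-2 (Rain = 4, 5, 2, 6): Harvest = 7, 9, 3, 11, mean 7.5.
Difference = 7 − 7.5 = -0.5.

-0.5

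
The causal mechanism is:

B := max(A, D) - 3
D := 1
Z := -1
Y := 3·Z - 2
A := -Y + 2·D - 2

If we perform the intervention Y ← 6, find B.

-2

do(Y=6) replaces the equation Y := 3·Z - 2 with the constant Y = 6.
A = -Y + 2·D - 2  [with Y=6, D=1]  = -6
B = max(A, D) - 3  [with A=-6, D=1]  = -2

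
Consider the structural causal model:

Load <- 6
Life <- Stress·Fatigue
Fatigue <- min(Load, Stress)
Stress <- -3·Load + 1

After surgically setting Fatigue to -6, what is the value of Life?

102

The intervention breaks the incoming arrows to Fatigue: Fatigue <- min(Load, Stress) no longer applies, and Fatigue = -6.
Stress = -3·Load + 1  [with Load=6]  = -17
Life = Stress·Fatigue  [with Stress=-17, Fatigue=-6]  = 102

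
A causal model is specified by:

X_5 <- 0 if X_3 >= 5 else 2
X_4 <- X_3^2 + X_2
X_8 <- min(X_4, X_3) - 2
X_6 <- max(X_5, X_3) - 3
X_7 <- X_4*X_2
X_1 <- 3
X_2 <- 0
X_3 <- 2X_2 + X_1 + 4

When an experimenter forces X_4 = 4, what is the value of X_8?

2

do(X_4=4) replaces the equation X_4 <- X_3^2 + X_2 with the constant X_4 = 4.
X_3 = 2X_2 + X_1 + 4  [with X_2=0, X_1=3]  = 7
X_8 = min(X_4, X_3) - 2  [with X_4=4, X_3=7]  = 2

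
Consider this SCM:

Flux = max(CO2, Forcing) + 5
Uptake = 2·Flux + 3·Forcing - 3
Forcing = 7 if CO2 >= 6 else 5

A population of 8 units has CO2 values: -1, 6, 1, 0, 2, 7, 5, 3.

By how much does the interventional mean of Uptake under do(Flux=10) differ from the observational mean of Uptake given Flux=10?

Every unit gets Flux=10 under the intervention. Uptake values become 32, 38, 32, 32, 32, 38, 32, 32; E[Uptake|do(Flux=10)] = 33.5.
Conditioning on Flux=10 selects the 6 unit(s) with CO2 ∈ {-1, 1, 0, 2, 5, 3}. Their Uptake values: 32, 32, 32, 32, 32, 32. Mean = 32.
Difference = 33.5 − 32 = 1.5.

1.5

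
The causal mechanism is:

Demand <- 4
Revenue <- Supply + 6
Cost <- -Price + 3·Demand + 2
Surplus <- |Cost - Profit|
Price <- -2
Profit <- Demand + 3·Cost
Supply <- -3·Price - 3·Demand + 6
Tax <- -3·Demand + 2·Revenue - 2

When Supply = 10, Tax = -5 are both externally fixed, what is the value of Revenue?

The joint intervention fixes Supply = 10, Tax = -5, removing each variable's own equation.
Revenue = Supply + 6  [with Supply=10]  = 16

16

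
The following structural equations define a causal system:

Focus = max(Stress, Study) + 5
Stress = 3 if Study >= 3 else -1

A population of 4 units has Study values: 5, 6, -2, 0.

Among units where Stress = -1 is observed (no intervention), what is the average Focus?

4.5

Conditioning on Stress=-1 selects the 2 unit(s) with Study ∈ {-2, 0}. Their Focus values: 4, 5. Mean = 4.5.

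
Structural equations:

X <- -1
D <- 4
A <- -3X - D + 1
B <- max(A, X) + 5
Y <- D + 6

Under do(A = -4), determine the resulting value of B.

4

The intervention breaks the incoming arrows to A: A <- -3X - D + 1 no longer applies, and A = -4.
B = max(A, X) + 5  [with A=-4, X=-1]  = 4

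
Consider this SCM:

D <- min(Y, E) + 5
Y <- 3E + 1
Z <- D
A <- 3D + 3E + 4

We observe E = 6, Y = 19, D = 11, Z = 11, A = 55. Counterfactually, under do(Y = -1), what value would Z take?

4

Under do(Y=-1), the mechanism Y <- 3E + 1 is discarded; Y is fixed at -1.
D = min(Y, E) + 5  [with Y=-1, E=6]  = 4
Z = D  [with D=4]  = 4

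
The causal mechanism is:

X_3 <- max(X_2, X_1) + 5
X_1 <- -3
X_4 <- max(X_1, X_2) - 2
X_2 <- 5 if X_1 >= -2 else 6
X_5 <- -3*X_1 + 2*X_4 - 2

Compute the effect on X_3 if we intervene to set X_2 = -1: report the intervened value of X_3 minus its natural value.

-7

The intervention breaks the incoming arrows to X_2: X_2 <- 5 if X_1 >= -2 else 6 no longer applies, and X_2 = -1.
X_3 = max(X_2, X_1) + 5  [with X_2=-1, X_1=-3]  = 4
Without intervention: X_2 = 5 if X_1 >= -2 else 6  [with X_1=-3]  = 6; X_3 = max(X_2, X_1) + 5  [with X_2=6, X_1=-3]  = 11.
Change = 4 − 11 = -7.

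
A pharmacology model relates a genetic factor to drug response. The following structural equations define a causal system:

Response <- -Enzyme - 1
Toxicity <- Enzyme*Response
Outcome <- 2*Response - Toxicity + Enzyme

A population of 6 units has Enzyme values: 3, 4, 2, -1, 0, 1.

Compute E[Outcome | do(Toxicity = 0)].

Every unit gets Toxicity=0 under the intervention. Outcome values become -5, -6, -4, -1, -2, -3; E[Outcome|do(Toxicity=0)] = -3.5.

-3.5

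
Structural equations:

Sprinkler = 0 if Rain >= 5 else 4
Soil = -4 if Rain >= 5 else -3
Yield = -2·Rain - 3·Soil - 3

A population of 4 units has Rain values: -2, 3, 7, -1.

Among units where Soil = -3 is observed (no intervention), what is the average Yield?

Observing Soil=-3 restricts to units where Soil's equation naturally yields -3: Rain ∈ {-2, 3, -1}. In that subpopulation Yield = 10, 0, 8, mean 6.

6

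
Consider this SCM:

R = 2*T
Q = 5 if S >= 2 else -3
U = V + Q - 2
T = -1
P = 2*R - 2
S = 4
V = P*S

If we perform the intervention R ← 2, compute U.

The intervention breaks the incoming arrows to R: R = 2*T no longer applies, and R = 2.
P = 2*R - 2  [with R=2]  = 2
V = P*S  [with P=2, S=4]  = 8
Q = 5 if S >= 2 else -3  [with S=4]  = 5
U = V + Q - 2  [with V=8, Q=5]  = 11

11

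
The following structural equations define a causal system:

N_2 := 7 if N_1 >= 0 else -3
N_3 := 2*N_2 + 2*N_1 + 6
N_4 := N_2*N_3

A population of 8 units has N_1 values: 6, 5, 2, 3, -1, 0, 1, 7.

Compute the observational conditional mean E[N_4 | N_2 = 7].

Observing N_2=7 restricts to units where N_2's equation naturally yields 7: N_1 ∈ {6, 5, 2, 3, 0, 1, 7}. In that subpopulation N_4 = 224, 210, 168, 182, 140, 154, 238, mean 188.

188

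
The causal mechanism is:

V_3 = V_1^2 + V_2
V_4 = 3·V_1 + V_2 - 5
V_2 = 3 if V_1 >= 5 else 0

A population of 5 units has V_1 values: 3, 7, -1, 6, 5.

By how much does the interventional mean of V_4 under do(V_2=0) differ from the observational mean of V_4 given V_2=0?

9

do(V_2=0) breaks V_2's dependence on V_1. With V_2=0 fixed, V_4 across the units is 4, 16, -8, 13, 10, mean 7.
Conditioning on V_2=0 selects the 2 unit(s) with V_1 ∈ {3, -1}. Their V_4 values: 4, -8. Mean = -2.
Difference = 7 − (-2) = 9.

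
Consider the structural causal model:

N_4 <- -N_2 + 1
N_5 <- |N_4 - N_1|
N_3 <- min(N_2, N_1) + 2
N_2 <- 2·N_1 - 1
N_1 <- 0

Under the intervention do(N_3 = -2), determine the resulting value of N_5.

do(N_3=-2) replaces the equation N_3 <- min(N_2, N_1) + 2 with the constant N_3 = -2.
N_5 is not downstream of the intervention, so its value is determined by the original equations.
N_2 = 2·N_1 - 1  [with N_1=0]  = -1
N_4 = -N_2 + 1  [with N_2=-1]  = 2
N_5 = |N_4 - N_1|  [with N_4=2, N_1=0]  = 2

2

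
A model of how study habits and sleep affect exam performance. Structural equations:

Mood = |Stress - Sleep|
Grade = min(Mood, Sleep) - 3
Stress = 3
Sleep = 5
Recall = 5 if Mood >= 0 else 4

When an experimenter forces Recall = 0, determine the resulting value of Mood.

Under do(Recall=0), the mechanism Recall = 5 if Mood >= 0 else 4 is discarded; Recall is fixed at 0.
Since Mood is not a descendant of the intervened variable, it is unaffected.
Mood = |Stress - Sleep|  [with Stress=3, Sleep=5]  = 2

2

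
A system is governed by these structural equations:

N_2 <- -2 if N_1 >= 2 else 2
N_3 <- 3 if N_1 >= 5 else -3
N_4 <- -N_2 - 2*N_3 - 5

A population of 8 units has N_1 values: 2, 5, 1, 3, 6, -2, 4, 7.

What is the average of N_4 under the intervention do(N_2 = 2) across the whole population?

do(N_2=2) breaks N_2's dependence on N_1. With N_2=2 fixed, N_4 across the units is -1, -13, -1, -1, -13, -1, -1, -13, mean -5.5.

-5.5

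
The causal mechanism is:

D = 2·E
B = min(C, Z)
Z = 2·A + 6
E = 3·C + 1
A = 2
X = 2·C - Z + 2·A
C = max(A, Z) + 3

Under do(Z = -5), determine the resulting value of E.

Under do(Z=-5), the mechanism Z = 2·A + 6 is discarded; Z is fixed at -5.
C = max(A, Z) + 3  [with A=2, Z=-5]  = 5
E = 3·C + 1  [with C=5]  = 16

16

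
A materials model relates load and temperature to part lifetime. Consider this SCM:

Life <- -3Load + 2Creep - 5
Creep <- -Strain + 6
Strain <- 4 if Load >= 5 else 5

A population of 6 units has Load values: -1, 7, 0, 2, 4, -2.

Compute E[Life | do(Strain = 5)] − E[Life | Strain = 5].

Every unit gets Strain=5 under the intervention. Life values become 0, -24, -3, -9, -15, 3; E[Life|do(Strain=5)] = -8.
Conditioning on Strain=5 selects the 5 unit(s) with Load ∈ {-1, 0, 2, 4, -2}. Their Life values: 0, -3, -9, -15, 3. Mean = -4.8.
Difference = -8 − (-4.8) = -3.2.

-3.2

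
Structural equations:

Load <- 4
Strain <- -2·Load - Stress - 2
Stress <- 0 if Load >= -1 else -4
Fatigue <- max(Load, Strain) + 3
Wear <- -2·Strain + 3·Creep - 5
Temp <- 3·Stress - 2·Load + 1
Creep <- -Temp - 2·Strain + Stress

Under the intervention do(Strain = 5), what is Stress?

0

Under do(Strain=5), the mechanism Strain <- -2·Load - Stress - 2 is discarded; Strain is fixed at 5.
Since Stress is not a descendant of the intervened variable, it is unaffected.
Stress = 0 if Load >= -1 else -4  [with Load=4]  = 0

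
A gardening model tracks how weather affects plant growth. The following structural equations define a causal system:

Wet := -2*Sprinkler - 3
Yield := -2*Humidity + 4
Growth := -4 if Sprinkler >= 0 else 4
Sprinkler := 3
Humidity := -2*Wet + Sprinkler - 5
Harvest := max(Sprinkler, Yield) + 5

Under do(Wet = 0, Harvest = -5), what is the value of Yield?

8

Setting Wet = 0, Harvest = -5 by intervention discards those variables' equations.
Humidity = -2*Wet + Sprinkler - 5  [with Wet=0, Sprinkler=3]  = -2
Yield = -2*Humidity + 4  [with Humidity=-2]  = 8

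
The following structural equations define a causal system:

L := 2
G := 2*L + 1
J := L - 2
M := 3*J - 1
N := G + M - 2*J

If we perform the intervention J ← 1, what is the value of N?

5

do(J=1) replaces the equation J := L - 2 with the constant J = 1.
G = 2*L + 1  [with L=2]  = 5
M = 3*J - 1  [with J=1]  = 2
N = G + M - 2*J  [with G=5, M=2, J=1]  = 5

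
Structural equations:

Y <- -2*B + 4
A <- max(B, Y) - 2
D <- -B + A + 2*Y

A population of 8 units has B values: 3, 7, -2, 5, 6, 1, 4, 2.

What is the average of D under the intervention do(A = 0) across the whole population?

do(A=0) breaks A's dependence on B. With A=0 fixed, D across the units is -7, -27, 18, -17, -22, 3, -12, -2, mean -8.25.

-8.25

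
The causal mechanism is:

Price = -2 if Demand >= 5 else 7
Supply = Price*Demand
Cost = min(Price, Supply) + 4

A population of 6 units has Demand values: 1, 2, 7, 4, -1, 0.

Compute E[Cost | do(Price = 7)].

7.5

Under do(Price=7), Price's equation is replaced by Price=7 for every unit. Per-unit Cost: 11, 11, 11, 11, -3, 4. Mean = 7.5.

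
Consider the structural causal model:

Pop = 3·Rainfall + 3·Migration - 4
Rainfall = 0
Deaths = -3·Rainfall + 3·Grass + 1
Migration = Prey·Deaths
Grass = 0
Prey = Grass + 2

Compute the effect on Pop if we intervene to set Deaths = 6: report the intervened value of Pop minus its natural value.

Under do(Deaths=6), the mechanism Deaths = -3·Rainfall + 3·Grass + 1 is discarded; Deaths is fixed at 6.
Prey = Grass + 2  [with Grass=0]  = 2
Migration = Prey·Deaths  [with Prey=2, Deaths=6]  = 12
Pop = 3·Rainfall + 3·Migration - 4  [with Rainfall=0, Migration=12]  = 32
Without intervention: Prey = Grass + 2  [with Grass=0]  = 2; Deaths = -3·Rainfall + 3·Grass + 1  [with Rainfall=0, Grass=0]  = 1; Migration = Prey·Deaths  [with Prey=2, Deaths=1]  = 2; Pop = 3·Rainfall + 3·Migration - 4  [with Rainfall=0, Migration=2]  = 2.
Change = 32 − 2 = 30.

30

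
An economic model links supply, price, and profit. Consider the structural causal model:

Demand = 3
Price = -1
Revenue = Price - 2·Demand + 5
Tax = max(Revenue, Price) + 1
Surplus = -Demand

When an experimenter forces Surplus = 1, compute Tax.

0

The intervention breaks the incoming arrows to Surplus: Surplus = -Demand no longer applies, and Surplus = 1.
Since Tax is not a descendant of the intervened variable, it is unaffected.
Revenue = Price - 2·Demand + 5  [with Price=-1, Demand=3]  = -2
Tax = max(Revenue, Price) + 1  [with Revenue=-2, Price=-1]  = 0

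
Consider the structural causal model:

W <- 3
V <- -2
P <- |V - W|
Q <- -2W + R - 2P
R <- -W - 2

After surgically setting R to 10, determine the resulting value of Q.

Intervening sets R = 10 and removes its equation (R <- -W - 2).
P = |V - W|  [with V=-2, W=3]  = 5
Q = -2W + R - 2P  [with W=3, R=10, P=5]  = -6

-6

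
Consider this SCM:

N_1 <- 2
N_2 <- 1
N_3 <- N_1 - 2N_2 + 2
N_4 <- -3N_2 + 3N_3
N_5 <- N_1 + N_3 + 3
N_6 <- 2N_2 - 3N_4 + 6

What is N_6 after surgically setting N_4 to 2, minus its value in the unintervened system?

Under do(N_4=2), the mechanism N_4 <- -3N_2 + 3N_3 is discarded; N_4 is fixed at 2.
N_6 = 2N_2 - 3N_4 + 6  [with N_2=1, N_4=2]  = 2
Without intervention: N_3 = N_1 - 2N_2 + 2  [with N_1=2, N_2=1]  = 2; N_4 = -3N_2 + 3N_3  [with N_2=1, N_3=2]  = 3; N_6 = 2N_2 - 3N_4 + 6  [with N_2=1, N_4=3]  = -1.
Change = 2 − (-1) = 3.

3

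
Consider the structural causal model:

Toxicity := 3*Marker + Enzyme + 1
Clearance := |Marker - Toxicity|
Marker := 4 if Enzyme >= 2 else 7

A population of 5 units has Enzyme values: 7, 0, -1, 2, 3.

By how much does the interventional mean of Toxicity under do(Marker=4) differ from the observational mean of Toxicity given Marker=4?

The intervention sets Marker=4 in all 5 units regardless of Enzyme. Recomputing Toxicity per unit gives 20, 13, 12, 15, 16; average 15.2.
Observing Marker=4 restricts to units where Marker's equation naturally yields 4: Enzyme ∈ {7, 2, 3}. In that subpopulation Toxicity = 20, 15, 16, mean 17.
Difference = 15.2 − 17 = -1.8.

-1.8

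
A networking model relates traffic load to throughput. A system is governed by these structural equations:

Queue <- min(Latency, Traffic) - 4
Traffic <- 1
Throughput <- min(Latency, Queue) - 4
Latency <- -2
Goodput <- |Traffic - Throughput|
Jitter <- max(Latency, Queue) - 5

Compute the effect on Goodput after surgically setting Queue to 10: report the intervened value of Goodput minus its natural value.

-4

The intervention breaks the incoming arrows to Queue: Queue <- min(Latency, Traffic) - 4 no longer applies, and Queue = 10.
Throughput = min(Latency, Queue) - 4  [with Latency=-2, Queue=10]  = -6
Goodput = |Traffic - Throughput|  [with Traffic=1, Throughput=-6]  = 7
Without intervention: Queue = min(Latency, Traffic) - 4  [with Latency=-2, Traffic=1]  = -6; Throughput = min(Latency, Queue) - 4  [with Latency=-2, Queue=-6]  = -10; Goodput = |Traffic - Throughput|  [with Traffic=1, Throughput=-10]  = 11.
Change = 7 − 11 = -4.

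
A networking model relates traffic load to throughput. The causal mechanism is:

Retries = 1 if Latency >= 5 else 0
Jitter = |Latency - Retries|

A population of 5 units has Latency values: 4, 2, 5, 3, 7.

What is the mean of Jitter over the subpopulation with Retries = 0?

3

Conditioning on Retries=0 selects the 3 unit(s) with Latency ∈ {4, 2, 3}. Their Jitter values: 4, 2, 3. Mean = 3.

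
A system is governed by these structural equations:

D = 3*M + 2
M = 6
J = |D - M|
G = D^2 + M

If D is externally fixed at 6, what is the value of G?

42

The intervention breaks the incoming arrows to D: D = 3*M + 2 no longer applies, and D = 6.
G = D^2 + M  [with D=6, M=6]  = 42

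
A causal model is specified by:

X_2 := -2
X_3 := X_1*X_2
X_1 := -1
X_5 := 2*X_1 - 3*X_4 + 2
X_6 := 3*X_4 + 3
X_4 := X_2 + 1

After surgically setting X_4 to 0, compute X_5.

Intervening sets X_4 = 0 and removes its equation (X_4 := X_2 + 1).
X_5 = 2*X_1 - 3*X_4 + 2  [with X_1=-1, X_4=0]  = 0

0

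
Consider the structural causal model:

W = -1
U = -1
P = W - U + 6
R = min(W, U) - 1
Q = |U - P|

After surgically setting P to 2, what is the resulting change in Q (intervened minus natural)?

-4

do(P=2) replaces the equation P = W - U + 6 with the constant P = 2.
Q = |U - P|  [with U=-1, P=2]  = 3
Without intervention: P = W - U + 6  [with W=-1, U=-1]  = 6; Q = |U - P|  [with U=-1, P=6]  = 7.
Change = 3 − 7 = -4.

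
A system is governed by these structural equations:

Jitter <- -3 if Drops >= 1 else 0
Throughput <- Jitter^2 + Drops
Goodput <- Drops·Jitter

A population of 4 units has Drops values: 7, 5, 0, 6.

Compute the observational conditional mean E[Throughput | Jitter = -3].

15

E[Throughput|Jitter=-3] averages over only the 3 units with Jitter=-3 (Drops = 7, 5, 6): Throughput = 16, 14, 15, mean 15.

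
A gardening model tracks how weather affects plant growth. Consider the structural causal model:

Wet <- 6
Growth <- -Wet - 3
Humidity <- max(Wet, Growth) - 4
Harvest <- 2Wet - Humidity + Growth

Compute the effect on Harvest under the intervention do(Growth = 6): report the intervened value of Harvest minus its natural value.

15

Under do(Growth=6), the mechanism Growth <- -Wet - 3 is discarded; Growth is fixed at 6.
Humidity = max(Wet, Growth) - 4  [with Wet=6, Growth=6]  = 2
Harvest = 2Wet - Humidity + Growth  [with Wet=6, Humidity=2, Growth=6]  = 16
Without intervention: Growth = -Wet - 3  [with Wet=6]  = -9; Humidity = max(Wet, Growth) - 4  [with Wet=6, Growth=-9]  = 2; Harvest = 2Wet - Humidity + Growth  [with Wet=6, Humidity=2, Growth=-9]  = 1.
Change = 16 − 1 = 15.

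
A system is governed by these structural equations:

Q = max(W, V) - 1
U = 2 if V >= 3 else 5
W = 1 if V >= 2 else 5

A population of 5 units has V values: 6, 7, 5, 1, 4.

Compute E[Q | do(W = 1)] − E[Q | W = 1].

Every unit gets W=1 under the intervention. Q values become 5, 6, 4, 0, 3; E[Q|do(W=1)] = 3.6.
E[Q|W=1] averages over only the 4 units with W=1 (V = 6, 7, 5, 4): Q = 5, 6, 4, 3, mean 4.5.
Difference = 3.6 − 4.5 = -0.9.

-0.9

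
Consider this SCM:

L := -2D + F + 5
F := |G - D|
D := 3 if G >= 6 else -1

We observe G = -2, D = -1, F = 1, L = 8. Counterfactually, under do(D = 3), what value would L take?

Under do(D=3), the mechanism D := 3 if G >= 6 else -1 is discarded; D is fixed at 3.
F = |G - D|  [with G=-2, D=3]  = 5
L = -2D + F + 5  [with D=3, F=5]  = 4

4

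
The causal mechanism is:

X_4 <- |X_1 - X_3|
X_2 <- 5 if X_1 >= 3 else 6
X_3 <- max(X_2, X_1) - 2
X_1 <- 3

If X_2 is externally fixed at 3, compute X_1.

Under do(X_2=3), the mechanism X_2 <- 5 if X_1 >= 3 else 6 is discarded; X_2 is fixed at 3.
X_1 is not downstream of the intervention, so its value is determined by the original equations.

3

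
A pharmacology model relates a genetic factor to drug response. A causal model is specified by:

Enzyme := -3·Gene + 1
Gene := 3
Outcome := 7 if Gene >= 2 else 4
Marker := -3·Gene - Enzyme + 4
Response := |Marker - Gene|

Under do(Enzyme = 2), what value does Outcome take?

do(Enzyme=2) replaces the equation Enzyme := -3·Gene + 1 with the constant Enzyme = 2.
Since Outcome is not a descendant of the intervened variable, it is unaffected.
Outcome = 7 if Gene >= 2 else 4  [with Gene=3]  = 7

7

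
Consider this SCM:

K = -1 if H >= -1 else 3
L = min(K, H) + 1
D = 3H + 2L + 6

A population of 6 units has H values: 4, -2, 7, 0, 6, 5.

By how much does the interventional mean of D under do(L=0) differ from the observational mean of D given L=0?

-3.2

do(L=0) breaks L's dependence on H. With L=0 fixed, D across the units is 18, 0, 27, 6, 24, 21, mean 16.
E[D|L=0] averages over only the 5 units with L=0 (H = 4, 7, 0, 6, 5): D = 18, 27, 6, 24, 21, mean 19.2.
Difference = 16 − 19.2 = -3.2.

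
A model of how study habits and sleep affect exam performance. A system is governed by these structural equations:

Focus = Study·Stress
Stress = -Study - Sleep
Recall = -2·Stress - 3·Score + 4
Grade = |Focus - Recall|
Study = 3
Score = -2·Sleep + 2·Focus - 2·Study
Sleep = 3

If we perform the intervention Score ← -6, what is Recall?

34

The intervention breaks the incoming arrows to Score: Score = -2·Sleep + 2·Focus - 2·Study no longer applies, and Score = -6.
Stress = -Study - Sleep  [with Study=3, Sleep=3]  = -6
Recall = -2·Stress - 3·Score + 4  [with Stress=-6, Score=-6]  = 34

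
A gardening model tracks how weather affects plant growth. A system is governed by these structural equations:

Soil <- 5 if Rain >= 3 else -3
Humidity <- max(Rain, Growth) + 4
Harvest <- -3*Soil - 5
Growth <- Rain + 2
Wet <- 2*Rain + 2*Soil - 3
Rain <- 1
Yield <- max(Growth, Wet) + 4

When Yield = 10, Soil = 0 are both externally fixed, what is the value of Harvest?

-5

Setting Yield = 10, Soil = 0 by intervention discards those variables' equations.
Harvest = -3*Soil - 5  [with Soil=0]  = -5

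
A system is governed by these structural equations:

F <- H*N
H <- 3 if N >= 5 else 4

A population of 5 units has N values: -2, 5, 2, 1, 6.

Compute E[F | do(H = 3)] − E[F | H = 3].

-9.3

Every unit gets H=3 under the intervention. F values become -6, 15, 6, 3, 18; E[F|do(H=3)] = 7.2.
Observing H=3 restricts to units where H's equation naturally yields 3: N ∈ {5, 6}. In that subpopulation F = 15, 18, mean 16.5.
Difference = 7.2 − 16.5 = -9.3.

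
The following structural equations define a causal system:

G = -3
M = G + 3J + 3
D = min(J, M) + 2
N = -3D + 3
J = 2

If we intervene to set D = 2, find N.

Intervening sets D = 2 and removes its equation (D = min(J, M) + 2).
N = -3D + 3  [with D=2]  = -3

-3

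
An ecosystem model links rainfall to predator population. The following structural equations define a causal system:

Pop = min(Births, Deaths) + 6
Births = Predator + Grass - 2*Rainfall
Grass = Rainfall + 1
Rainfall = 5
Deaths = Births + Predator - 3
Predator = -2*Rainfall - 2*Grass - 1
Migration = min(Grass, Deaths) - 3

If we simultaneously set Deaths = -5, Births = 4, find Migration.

-8

Setting Deaths = -5, Births = 4 by intervention discards those variables' equations.
Grass = Rainfall + 1  [with Rainfall=5]  = 6
Migration = min(Grass, Deaths) - 3  [with Grass=6, Deaths=-5]  = -8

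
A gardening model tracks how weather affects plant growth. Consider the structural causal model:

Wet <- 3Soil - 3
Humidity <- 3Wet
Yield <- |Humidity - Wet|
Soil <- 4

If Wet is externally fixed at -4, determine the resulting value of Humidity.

-12

The intervention breaks the incoming arrows to Wet: Wet <- 3Soil - 3 no longer applies, and Wet = -4.
Humidity = 3Wet  [with Wet=-4]  = -12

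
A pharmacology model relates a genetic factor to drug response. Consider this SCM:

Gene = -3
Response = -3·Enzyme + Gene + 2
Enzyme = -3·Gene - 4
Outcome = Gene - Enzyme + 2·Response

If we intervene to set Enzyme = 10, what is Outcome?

Under do(Enzyme=10), the mechanism Enzyme = -3·Gene - 4 is discarded; Enzyme is fixed at 10.
Response = -3·Enzyme + Gene + 2  [with Enzyme=10, Gene=-3]  = -31
Outcome = Gene - Enzyme + 2·Response  [with Gene=-3, Enzyme=10, Response=-31]  = -75

-75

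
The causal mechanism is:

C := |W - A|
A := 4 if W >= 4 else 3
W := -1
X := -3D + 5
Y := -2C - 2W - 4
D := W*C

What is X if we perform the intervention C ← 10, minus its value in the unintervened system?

The intervention breaks the incoming arrows to C: C := |W - A| no longer applies, and C = 10.
D = W*C  [with W=-1, C=10]  = -10
X = -3D + 5  [with D=-10]  = 35
Without intervention: A = 4 if W >= 4 else 3  [with W=-1]  = 3; C = |W - A|  [with W=-1, A=3]  = 4; D = W*C  [with W=-1, C=4]  = -4; X = -3D + 5  [with D=-4]  = 17.
Change = 35 − 17 = 18.

18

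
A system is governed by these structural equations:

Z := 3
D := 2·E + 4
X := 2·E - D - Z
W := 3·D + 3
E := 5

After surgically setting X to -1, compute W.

Intervening sets X = -1 and removes its equation (X := 2·E - D - Z).
No directed path runs from X to W, so W keeps its natural value.
D = 2·E + 4  [with E=5]  = 14
W = 3·D + 3  [with D=14]  = 45

45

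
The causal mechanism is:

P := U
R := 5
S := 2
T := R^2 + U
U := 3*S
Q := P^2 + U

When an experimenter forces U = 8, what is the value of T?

33

The intervention breaks the incoming arrows to U: U := 3*S no longer applies, and U = 8.
T = R^2 + U  [with R=5, U=8]  = 33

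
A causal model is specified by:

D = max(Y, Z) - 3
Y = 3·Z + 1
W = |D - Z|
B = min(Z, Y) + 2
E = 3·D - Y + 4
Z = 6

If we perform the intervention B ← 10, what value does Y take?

19

do(B=10) replaces the equation B = min(Z, Y) + 2 with the constant B = 10.
Y is not downstream of the intervention, so its value is determined by the original equations.
Y = 3·Z + 1  [with Z=6]  = 19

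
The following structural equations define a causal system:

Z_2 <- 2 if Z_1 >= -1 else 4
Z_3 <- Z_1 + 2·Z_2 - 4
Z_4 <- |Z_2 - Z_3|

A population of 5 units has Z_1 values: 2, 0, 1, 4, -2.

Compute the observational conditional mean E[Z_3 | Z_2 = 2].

1.75

Observing Z_2=2 restricts to units where Z_2's equation naturally yields 2: Z_1 ∈ {2, 0, 1, 4}. In that subpopulation Z_3 = 2, 0, 1, 4, mean 1.75.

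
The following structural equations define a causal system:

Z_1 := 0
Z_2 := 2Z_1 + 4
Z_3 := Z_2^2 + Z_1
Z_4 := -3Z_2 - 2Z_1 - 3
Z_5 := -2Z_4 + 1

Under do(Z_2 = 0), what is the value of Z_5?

7

do(Z_2=0) replaces the equation Z_2 := 2Z_1 + 4 with the constant Z_2 = 0.
Z_4 = -3Z_2 - 2Z_1 - 3  [with Z_2=0, Z_1=0]  = -3
Z_5 = -2Z_4 + 1  [with Z_4=-3]  = 7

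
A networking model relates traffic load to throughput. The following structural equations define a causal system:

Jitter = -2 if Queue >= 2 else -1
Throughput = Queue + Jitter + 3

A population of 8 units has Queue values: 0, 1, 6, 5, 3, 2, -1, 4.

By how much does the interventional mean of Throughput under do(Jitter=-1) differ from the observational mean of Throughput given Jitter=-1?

2.5

Every unit gets Jitter=-1 under the intervention. Throughput values become 2, 3, 8, 7, 5, 4, 1, 6; E[Throughput|do(Jitter=-1)] = 4.5.
Conditioning on Jitter=-1 selects the 3 unit(s) with Queue ∈ {0, 1, -1}. Their Throughput values: 2, 3, 1. Mean = 2.
Difference = 4.5 − 2 = 2.5.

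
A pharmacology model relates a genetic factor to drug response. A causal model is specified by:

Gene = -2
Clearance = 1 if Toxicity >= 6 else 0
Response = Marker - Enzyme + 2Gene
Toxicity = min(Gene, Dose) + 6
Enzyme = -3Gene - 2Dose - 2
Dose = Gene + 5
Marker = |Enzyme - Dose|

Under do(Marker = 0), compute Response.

-2

Intervening sets Marker = 0 and removes its equation (Marker = |Enzyme - Dose|).
Dose = Gene + 5  [with Gene=-2]  = 3
Enzyme = -3Gene - 2Dose - 2  [with Gene=-2, Dose=3]  = -2
Response = Marker - Enzyme + 2Gene  [with Marker=0, Enzyme=-2, Gene=-2]  = -2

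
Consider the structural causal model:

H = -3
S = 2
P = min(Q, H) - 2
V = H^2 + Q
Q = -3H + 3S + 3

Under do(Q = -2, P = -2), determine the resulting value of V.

The joint intervention fixes Q = -2, P = -2, removing each variable's own equation.
V = H^2 + Q  [with H=-3, Q=-2]  = 7

7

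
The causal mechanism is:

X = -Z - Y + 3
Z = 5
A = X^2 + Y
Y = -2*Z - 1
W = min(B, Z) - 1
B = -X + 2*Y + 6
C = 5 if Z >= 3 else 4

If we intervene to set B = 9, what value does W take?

4

Intervening sets B = 9 and removes its equation (B = -X + 2*Y + 6).
W = min(B, Z) - 1  [with B=9, Z=5]  = 4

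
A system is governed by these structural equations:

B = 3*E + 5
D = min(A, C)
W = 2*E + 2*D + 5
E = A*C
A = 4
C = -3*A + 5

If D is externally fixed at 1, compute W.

The intervention breaks the incoming arrows to D: D = min(A, C) no longer applies, and D = 1.
C = -3*A + 5  [with A=4]  = -7
E = A*C  [with A=4, C=-7]  = -28
W = 2*E + 2*D + 5  [with E=-28, D=1]  = -49

-49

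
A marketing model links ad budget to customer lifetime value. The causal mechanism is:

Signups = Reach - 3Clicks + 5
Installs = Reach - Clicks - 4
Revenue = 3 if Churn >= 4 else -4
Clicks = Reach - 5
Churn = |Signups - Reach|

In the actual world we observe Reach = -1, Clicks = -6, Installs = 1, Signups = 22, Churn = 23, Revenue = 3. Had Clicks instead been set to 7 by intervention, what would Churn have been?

16

do(Clicks=7) replaces the equation Clicks = Reach - 5 with the constant Clicks = 7.
Signups = Reach - 3Clicks + 5  [with Reach=-1, Clicks=7]  = -17
Churn = |Signups - Reach|  [with Signups=-17, Reach=-1]  = 16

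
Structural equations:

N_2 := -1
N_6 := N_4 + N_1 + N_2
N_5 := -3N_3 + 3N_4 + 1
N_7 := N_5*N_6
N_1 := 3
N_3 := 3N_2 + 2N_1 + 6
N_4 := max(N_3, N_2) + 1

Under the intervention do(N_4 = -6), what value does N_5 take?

Intervening sets N_4 = -6 and removes its equation (N_4 := max(N_3, N_2) + 1).
N_3 = 3N_2 + 2N_1 + 6  [with N_2=-1, N_1=3]  = 9
N_5 = -3N_3 + 3N_4 + 1  [with N_3=9, N_4=-6]  = -44

-44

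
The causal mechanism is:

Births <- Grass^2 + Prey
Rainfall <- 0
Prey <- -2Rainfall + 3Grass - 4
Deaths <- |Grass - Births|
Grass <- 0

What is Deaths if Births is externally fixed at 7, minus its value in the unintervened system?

Intervening sets Births = 7 and removes its equation (Births <- Grass^2 + Prey).
Deaths = |Grass - Births|  [with Grass=0, Births=7]  = 7
Without intervention: Prey = -2Rainfall + 3Grass - 4  [with Rainfall=0, Grass=0]  = -4; Births = Grass^2 + Prey  [with Grass=0, Prey=-4]  = -4; Deaths = |Grass - Births|  [with Grass=0, Births=-4]  = 4.
Change = 7 − 4 = 3.

3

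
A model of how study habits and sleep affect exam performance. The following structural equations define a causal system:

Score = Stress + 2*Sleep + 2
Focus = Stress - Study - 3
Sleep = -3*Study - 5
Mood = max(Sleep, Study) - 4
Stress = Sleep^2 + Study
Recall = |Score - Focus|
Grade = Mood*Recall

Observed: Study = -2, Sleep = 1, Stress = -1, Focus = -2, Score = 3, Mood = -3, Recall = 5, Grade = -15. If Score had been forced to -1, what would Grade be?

-3

do(Score=-1) replaces the equation Score = Stress + 2*Sleep + 2 with the constant Score = -1.
Sleep = -3*Study - 5  [with Study=-2]  = 1
Stress = Sleep^2 + Study  [with Sleep=1, Study=-2]  = -1
Focus = Stress - Study - 3  [with Stress=-1, Study=-2]  = -2
Mood = max(Sleep, Study) - 4  [with Sleep=1, Study=-2]  = -3
Recall = |Score - Focus|  [with Score=-1, Focus=-2]  = 1
Grade = Mood*Recall  [with Mood=-3, Recall=1]  = -3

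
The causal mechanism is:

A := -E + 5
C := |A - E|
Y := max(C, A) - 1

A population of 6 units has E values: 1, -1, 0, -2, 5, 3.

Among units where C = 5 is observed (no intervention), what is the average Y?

4

Conditioning on C=5 selects the 2 unit(s) with E ∈ {0, 5}. Their Y values: 4, 4. Mean = 4.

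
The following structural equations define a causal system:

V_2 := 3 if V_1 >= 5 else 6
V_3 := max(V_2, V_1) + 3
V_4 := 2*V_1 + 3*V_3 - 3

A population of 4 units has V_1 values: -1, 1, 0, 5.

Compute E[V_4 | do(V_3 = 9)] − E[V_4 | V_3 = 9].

2.5

do(V_3=9) breaks V_3's dependence on V_1. With V_3=9 fixed, V_4 across the units is 22, 26, 24, 34, mean 26.5.
Observing V_3=9 restricts to units where V_3's equation naturally yields 9: V_1 ∈ {-1, 1, 0}. In that subpopulation V_4 = 22, 26, 24, mean 24.
Difference = 26.5 − 24 = 2.5.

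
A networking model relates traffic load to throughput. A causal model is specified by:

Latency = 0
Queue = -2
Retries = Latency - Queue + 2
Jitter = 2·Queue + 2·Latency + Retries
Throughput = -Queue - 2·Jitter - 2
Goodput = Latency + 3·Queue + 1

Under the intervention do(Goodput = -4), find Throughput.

do(Goodput=-4) replaces the equation Goodput = Latency + 3·Queue + 1 with the constant Goodput = -4.
Since Throughput is not a descendant of the intervened variable, it is unaffected.
Retries = Latency - Queue + 2  [with Latency=0, Queue=-2]  = 4
Jitter = 2·Queue + 2·Latency + Retries  [with Queue=-2, Latency=0, Retries=4]  = 0
Throughput = -Queue - 2·Jitter - 2  [with Queue=-2, Jitter=0]  = 0

0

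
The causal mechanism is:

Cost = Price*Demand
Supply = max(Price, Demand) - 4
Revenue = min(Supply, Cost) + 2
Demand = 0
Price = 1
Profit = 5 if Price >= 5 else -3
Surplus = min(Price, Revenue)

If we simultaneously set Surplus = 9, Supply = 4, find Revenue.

2

Under do(Surplus = 9, Supply = 4), each intervened variable's structural equation is replaced by its fixed value.
Cost = Price*Demand  [with Price=1, Demand=0]  = 0
Revenue = min(Supply, Cost) + 2  [with Supply=4, Cost=0]  = 2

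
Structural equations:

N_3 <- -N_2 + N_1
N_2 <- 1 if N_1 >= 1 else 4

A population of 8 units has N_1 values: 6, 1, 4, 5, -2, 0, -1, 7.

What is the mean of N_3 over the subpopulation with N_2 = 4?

Conditioning on N_2=4 selects the 3 unit(s) with N_1 ∈ {-2, 0, -1}. Their N_3 values: -6, -4, -5. Mean = -5.

-5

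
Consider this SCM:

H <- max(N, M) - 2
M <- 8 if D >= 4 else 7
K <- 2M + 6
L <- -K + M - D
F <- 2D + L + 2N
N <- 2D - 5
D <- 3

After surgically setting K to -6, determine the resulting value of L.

The intervention breaks the incoming arrows to K: K <- 2M + 6 no longer applies, and K = -6.
M = 8 if D >= 4 else 7  [with D=3]  = 7
L = -K + M - D  [with K=-6, M=7, D=3]  = 10

10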